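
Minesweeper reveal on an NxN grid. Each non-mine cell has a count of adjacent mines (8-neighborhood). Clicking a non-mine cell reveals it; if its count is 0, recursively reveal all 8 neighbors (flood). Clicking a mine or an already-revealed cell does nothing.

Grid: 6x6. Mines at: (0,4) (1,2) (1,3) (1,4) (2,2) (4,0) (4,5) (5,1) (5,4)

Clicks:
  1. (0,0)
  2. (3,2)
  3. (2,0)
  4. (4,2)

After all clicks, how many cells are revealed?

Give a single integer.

Click 1 (0,0) count=0: revealed 8 new [(0,0) (0,1) (1,0) (1,1) (2,0) (2,1) (3,0) (3,1)] -> total=8
Click 2 (3,2) count=1: revealed 1 new [(3,2)] -> total=9
Click 3 (2,0) count=0: revealed 0 new [(none)] -> total=9
Click 4 (4,2) count=1: revealed 1 new [(4,2)] -> total=10

Answer: 10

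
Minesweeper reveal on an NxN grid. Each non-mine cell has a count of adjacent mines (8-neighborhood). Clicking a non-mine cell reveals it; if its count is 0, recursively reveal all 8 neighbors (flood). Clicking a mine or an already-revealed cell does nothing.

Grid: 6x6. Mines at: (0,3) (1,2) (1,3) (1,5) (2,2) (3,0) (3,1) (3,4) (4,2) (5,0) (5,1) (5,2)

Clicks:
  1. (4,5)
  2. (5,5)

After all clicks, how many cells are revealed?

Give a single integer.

Answer: 6

Derivation:
Click 1 (4,5) count=1: revealed 1 new [(4,5)] -> total=1
Click 2 (5,5) count=0: revealed 5 new [(4,3) (4,4) (5,3) (5,4) (5,5)] -> total=6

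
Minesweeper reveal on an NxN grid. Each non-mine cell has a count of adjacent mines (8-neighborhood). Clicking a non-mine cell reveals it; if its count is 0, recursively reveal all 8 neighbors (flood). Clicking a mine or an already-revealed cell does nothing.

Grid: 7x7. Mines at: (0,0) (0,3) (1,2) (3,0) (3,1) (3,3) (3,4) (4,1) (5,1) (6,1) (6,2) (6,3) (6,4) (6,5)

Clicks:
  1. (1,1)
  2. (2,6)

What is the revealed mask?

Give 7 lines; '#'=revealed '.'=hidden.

Answer: ....###
.#..###
....###
.....##
.....##
.....##
.......

Derivation:
Click 1 (1,1) count=2: revealed 1 new [(1,1)] -> total=1
Click 2 (2,6) count=0: revealed 15 new [(0,4) (0,5) (0,6) (1,4) (1,5) (1,6) (2,4) (2,5) (2,6) (3,5) (3,6) (4,5) (4,6) (5,5) (5,6)] -> total=16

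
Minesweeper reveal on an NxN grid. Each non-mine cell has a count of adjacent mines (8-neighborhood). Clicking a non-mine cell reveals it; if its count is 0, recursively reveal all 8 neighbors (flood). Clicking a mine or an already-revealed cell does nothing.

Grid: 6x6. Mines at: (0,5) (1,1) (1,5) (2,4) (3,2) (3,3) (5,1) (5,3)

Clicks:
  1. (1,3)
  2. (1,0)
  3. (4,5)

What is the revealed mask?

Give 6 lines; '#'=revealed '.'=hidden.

Click 1 (1,3) count=1: revealed 1 new [(1,3)] -> total=1
Click 2 (1,0) count=1: revealed 1 new [(1,0)] -> total=2
Click 3 (4,5) count=0: revealed 6 new [(3,4) (3,5) (4,4) (4,5) (5,4) (5,5)] -> total=8

Answer: ......
#..#..
......
....##
....##
....##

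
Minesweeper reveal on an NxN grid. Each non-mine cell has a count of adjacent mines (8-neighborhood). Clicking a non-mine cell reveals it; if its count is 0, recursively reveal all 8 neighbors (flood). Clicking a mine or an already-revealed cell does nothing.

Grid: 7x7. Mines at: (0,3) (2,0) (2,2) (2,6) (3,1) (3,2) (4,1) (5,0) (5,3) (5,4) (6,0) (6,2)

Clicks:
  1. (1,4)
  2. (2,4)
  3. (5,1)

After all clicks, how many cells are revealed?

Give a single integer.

Answer: 13

Derivation:
Click 1 (1,4) count=1: revealed 1 new [(1,4)] -> total=1
Click 2 (2,4) count=0: revealed 11 new [(1,3) (1,5) (2,3) (2,4) (2,5) (3,3) (3,4) (3,5) (4,3) (4,4) (4,5)] -> total=12
Click 3 (5,1) count=4: revealed 1 new [(5,1)] -> total=13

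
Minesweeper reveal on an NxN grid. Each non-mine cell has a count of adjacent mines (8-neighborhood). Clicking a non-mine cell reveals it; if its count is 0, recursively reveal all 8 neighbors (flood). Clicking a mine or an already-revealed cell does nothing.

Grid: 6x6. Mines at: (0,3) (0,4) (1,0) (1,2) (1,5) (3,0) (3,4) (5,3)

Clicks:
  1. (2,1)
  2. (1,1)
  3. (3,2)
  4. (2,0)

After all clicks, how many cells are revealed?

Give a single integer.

Click 1 (2,1) count=3: revealed 1 new [(2,1)] -> total=1
Click 2 (1,1) count=2: revealed 1 new [(1,1)] -> total=2
Click 3 (3,2) count=0: revealed 8 new [(2,2) (2,3) (3,1) (3,2) (3,3) (4,1) (4,2) (4,3)] -> total=10
Click 4 (2,0) count=2: revealed 1 new [(2,0)] -> total=11

Answer: 11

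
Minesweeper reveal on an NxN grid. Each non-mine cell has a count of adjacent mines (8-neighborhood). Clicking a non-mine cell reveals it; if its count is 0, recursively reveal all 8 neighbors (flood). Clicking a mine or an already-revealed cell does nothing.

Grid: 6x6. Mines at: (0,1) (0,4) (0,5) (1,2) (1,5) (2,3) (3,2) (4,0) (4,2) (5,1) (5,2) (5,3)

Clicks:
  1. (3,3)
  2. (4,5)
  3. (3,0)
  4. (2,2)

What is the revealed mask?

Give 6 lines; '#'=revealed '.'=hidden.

Click 1 (3,3) count=3: revealed 1 new [(3,3)] -> total=1
Click 2 (4,5) count=0: revealed 8 new [(2,4) (2,5) (3,4) (3,5) (4,4) (4,5) (5,4) (5,5)] -> total=9
Click 3 (3,0) count=1: revealed 1 new [(3,0)] -> total=10
Click 4 (2,2) count=3: revealed 1 new [(2,2)] -> total=11

Answer: ......
......
..#.##
#..###
....##
....##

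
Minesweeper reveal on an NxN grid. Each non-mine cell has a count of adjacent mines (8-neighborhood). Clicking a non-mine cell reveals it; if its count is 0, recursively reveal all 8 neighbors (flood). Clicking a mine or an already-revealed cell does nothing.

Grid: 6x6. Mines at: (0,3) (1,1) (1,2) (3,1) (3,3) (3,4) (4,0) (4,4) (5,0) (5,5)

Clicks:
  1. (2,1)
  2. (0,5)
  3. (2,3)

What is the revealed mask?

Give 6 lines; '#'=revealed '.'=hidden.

Click 1 (2,1) count=3: revealed 1 new [(2,1)] -> total=1
Click 2 (0,5) count=0: revealed 6 new [(0,4) (0,5) (1,4) (1,5) (2,4) (2,5)] -> total=7
Click 3 (2,3) count=3: revealed 1 new [(2,3)] -> total=8

Answer: ....##
....##
.#.###
......
......
......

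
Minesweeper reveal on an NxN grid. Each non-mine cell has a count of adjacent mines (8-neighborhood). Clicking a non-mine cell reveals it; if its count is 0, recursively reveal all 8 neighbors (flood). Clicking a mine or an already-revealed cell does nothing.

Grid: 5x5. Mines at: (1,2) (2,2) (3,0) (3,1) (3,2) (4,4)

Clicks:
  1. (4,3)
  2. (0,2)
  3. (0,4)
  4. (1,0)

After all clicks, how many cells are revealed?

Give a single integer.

Answer: 16

Derivation:
Click 1 (4,3) count=2: revealed 1 new [(4,3)] -> total=1
Click 2 (0,2) count=1: revealed 1 new [(0,2)] -> total=2
Click 3 (0,4) count=0: revealed 8 new [(0,3) (0,4) (1,3) (1,4) (2,3) (2,4) (3,3) (3,4)] -> total=10
Click 4 (1,0) count=0: revealed 6 new [(0,0) (0,1) (1,0) (1,1) (2,0) (2,1)] -> total=16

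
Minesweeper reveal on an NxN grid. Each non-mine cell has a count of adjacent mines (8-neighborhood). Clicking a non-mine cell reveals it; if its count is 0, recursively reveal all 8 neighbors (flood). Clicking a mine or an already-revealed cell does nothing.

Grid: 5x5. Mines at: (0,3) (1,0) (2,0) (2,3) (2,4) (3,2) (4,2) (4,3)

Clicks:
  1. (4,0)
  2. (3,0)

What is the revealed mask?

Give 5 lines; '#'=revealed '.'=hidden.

Answer: .....
.....
.....
##...
##...

Derivation:
Click 1 (4,0) count=0: revealed 4 new [(3,0) (3,1) (4,0) (4,1)] -> total=4
Click 2 (3,0) count=1: revealed 0 new [(none)] -> total=4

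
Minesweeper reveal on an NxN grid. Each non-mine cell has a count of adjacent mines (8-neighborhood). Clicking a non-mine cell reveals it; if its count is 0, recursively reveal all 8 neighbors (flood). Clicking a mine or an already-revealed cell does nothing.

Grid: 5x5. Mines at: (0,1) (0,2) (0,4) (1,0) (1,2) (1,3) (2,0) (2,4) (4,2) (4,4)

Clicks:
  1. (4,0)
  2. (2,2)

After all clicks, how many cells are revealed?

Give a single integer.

Click 1 (4,0) count=0: revealed 4 new [(3,0) (3,1) (4,0) (4,1)] -> total=4
Click 2 (2,2) count=2: revealed 1 new [(2,2)] -> total=5

Answer: 5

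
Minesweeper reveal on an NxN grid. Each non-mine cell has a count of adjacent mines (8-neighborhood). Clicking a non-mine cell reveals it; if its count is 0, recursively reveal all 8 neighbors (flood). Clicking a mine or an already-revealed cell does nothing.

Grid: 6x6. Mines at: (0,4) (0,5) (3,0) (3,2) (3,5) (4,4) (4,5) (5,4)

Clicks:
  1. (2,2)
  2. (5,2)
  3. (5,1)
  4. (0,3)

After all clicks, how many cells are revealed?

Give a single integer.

Click 1 (2,2) count=1: revealed 1 new [(2,2)] -> total=1
Click 2 (5,2) count=0: revealed 8 new [(4,0) (4,1) (4,2) (4,3) (5,0) (5,1) (5,2) (5,3)] -> total=9
Click 3 (5,1) count=0: revealed 0 new [(none)] -> total=9
Click 4 (0,3) count=1: revealed 1 new [(0,3)] -> total=10

Answer: 10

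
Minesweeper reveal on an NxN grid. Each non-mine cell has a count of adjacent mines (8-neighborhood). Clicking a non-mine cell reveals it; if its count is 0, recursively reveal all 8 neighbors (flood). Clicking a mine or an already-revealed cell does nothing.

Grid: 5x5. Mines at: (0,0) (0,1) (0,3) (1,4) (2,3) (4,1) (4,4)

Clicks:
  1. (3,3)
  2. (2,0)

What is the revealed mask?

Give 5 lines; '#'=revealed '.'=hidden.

Click 1 (3,3) count=2: revealed 1 new [(3,3)] -> total=1
Click 2 (2,0) count=0: revealed 9 new [(1,0) (1,1) (1,2) (2,0) (2,1) (2,2) (3,0) (3,1) (3,2)] -> total=10

Answer: .....
###..
###..
####.
.....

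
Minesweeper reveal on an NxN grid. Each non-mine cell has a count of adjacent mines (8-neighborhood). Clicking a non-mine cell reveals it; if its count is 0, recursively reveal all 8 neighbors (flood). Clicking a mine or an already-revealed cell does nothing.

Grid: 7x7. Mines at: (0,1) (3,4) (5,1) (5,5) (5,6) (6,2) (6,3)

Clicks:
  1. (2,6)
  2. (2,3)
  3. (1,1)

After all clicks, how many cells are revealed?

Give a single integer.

Click 1 (2,6) count=0: revealed 31 new [(0,2) (0,3) (0,4) (0,5) (0,6) (1,0) (1,1) (1,2) (1,3) (1,4) (1,5) (1,6) (2,0) (2,1) (2,2) (2,3) (2,4) (2,5) (2,6) (3,0) (3,1) (3,2) (3,3) (3,5) (3,6) (4,0) (4,1) (4,2) (4,3) (4,5) (4,6)] -> total=31
Click 2 (2,3) count=1: revealed 0 new [(none)] -> total=31
Click 3 (1,1) count=1: revealed 0 new [(none)] -> total=31

Answer: 31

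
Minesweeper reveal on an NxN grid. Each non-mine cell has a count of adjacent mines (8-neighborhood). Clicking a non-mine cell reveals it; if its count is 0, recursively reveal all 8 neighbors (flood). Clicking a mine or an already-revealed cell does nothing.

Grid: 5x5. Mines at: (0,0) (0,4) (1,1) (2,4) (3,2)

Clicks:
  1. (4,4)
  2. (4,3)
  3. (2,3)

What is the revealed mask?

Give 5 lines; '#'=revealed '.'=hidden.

Answer: .....
.....
...#.
...##
...##

Derivation:
Click 1 (4,4) count=0: revealed 4 new [(3,3) (3,4) (4,3) (4,4)] -> total=4
Click 2 (4,3) count=1: revealed 0 new [(none)] -> total=4
Click 3 (2,3) count=2: revealed 1 new [(2,3)] -> total=5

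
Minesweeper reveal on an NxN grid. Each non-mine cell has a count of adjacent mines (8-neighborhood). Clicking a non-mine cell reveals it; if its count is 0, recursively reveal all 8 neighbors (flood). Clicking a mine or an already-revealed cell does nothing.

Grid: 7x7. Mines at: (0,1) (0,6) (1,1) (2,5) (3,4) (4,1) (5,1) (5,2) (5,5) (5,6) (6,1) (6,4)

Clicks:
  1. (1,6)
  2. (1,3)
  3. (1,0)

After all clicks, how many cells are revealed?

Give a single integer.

Click 1 (1,6) count=2: revealed 1 new [(1,6)] -> total=1
Click 2 (1,3) count=0: revealed 11 new [(0,2) (0,3) (0,4) (0,5) (1,2) (1,3) (1,4) (1,5) (2,2) (2,3) (2,4)] -> total=12
Click 3 (1,0) count=2: revealed 1 new [(1,0)] -> total=13

Answer: 13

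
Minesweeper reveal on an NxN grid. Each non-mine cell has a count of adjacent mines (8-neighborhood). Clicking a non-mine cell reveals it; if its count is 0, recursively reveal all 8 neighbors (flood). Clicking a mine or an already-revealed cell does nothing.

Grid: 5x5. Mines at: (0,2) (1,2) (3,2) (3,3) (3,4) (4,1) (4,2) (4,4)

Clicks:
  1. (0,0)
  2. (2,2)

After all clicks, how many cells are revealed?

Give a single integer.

Click 1 (0,0) count=0: revealed 8 new [(0,0) (0,1) (1,0) (1,1) (2,0) (2,1) (3,0) (3,1)] -> total=8
Click 2 (2,2) count=3: revealed 1 new [(2,2)] -> total=9

Answer: 9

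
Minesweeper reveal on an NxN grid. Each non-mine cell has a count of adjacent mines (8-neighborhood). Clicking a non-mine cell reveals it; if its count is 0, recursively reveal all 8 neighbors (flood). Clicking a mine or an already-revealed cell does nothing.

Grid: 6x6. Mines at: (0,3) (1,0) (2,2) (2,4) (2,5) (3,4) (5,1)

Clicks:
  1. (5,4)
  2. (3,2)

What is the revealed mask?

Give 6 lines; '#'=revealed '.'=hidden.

Click 1 (5,4) count=0: revealed 8 new [(4,2) (4,3) (4,4) (4,5) (5,2) (5,3) (5,4) (5,5)] -> total=8
Click 2 (3,2) count=1: revealed 1 new [(3,2)] -> total=9

Answer: ......
......
......
..#...
..####
..####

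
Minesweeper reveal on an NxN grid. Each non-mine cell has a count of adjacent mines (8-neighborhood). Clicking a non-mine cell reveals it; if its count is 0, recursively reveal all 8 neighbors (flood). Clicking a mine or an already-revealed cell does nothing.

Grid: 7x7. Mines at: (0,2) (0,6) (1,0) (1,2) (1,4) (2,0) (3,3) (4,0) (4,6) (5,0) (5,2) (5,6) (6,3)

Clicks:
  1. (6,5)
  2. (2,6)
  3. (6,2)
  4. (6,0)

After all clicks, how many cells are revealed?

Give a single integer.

Click 1 (6,5) count=1: revealed 1 new [(6,5)] -> total=1
Click 2 (2,6) count=0: revealed 6 new [(1,5) (1,6) (2,5) (2,6) (3,5) (3,6)] -> total=7
Click 3 (6,2) count=2: revealed 1 new [(6,2)] -> total=8
Click 4 (6,0) count=1: revealed 1 new [(6,0)] -> total=9

Answer: 9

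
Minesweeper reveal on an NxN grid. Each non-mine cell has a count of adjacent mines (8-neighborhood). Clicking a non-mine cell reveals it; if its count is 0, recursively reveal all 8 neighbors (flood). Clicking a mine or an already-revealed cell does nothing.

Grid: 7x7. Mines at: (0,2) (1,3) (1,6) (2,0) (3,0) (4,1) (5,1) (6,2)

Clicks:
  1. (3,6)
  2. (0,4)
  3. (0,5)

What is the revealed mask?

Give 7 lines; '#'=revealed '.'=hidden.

Answer: ....##.
.......
..#####
..#####
..#####
..#####
...####

Derivation:
Click 1 (3,6) count=0: revealed 24 new [(2,2) (2,3) (2,4) (2,5) (2,6) (3,2) (3,3) (3,4) (3,5) (3,6) (4,2) (4,3) (4,4) (4,5) (4,6) (5,2) (5,3) (5,4) (5,5) (5,6) (6,3) (6,4) (6,5) (6,6)] -> total=24
Click 2 (0,4) count=1: revealed 1 new [(0,4)] -> total=25
Click 3 (0,5) count=1: revealed 1 new [(0,5)] -> total=26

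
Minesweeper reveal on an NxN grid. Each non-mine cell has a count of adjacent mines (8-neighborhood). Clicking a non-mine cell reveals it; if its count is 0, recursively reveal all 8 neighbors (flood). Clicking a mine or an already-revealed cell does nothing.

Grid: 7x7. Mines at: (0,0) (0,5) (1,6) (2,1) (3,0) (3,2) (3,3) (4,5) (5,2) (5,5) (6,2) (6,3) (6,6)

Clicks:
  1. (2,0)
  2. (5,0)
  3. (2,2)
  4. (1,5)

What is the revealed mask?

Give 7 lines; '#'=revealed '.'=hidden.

Click 1 (2,0) count=2: revealed 1 new [(2,0)] -> total=1
Click 2 (5,0) count=0: revealed 6 new [(4,0) (4,1) (5,0) (5,1) (6,0) (6,1)] -> total=7
Click 3 (2,2) count=3: revealed 1 new [(2,2)] -> total=8
Click 4 (1,5) count=2: revealed 1 new [(1,5)] -> total=9

Answer: .......
.....#.
#.#....
.......
##.....
##.....
##.....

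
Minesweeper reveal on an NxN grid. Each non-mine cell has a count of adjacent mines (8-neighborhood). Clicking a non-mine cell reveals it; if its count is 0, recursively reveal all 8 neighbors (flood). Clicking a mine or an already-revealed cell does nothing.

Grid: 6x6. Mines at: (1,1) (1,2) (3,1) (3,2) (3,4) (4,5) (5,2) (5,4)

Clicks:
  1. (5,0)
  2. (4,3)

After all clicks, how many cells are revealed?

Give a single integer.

Answer: 5

Derivation:
Click 1 (5,0) count=0: revealed 4 new [(4,0) (4,1) (5,0) (5,1)] -> total=4
Click 2 (4,3) count=4: revealed 1 new [(4,3)] -> total=5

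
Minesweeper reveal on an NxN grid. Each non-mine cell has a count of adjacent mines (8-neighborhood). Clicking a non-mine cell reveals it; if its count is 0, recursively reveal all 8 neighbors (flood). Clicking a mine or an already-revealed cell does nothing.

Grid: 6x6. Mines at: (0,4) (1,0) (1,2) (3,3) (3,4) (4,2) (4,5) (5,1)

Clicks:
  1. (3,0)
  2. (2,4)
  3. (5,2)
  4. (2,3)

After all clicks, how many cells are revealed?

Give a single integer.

Click 1 (3,0) count=0: revealed 6 new [(2,0) (2,1) (3,0) (3,1) (4,0) (4,1)] -> total=6
Click 2 (2,4) count=2: revealed 1 new [(2,4)] -> total=7
Click 3 (5,2) count=2: revealed 1 new [(5,2)] -> total=8
Click 4 (2,3) count=3: revealed 1 new [(2,3)] -> total=9

Answer: 9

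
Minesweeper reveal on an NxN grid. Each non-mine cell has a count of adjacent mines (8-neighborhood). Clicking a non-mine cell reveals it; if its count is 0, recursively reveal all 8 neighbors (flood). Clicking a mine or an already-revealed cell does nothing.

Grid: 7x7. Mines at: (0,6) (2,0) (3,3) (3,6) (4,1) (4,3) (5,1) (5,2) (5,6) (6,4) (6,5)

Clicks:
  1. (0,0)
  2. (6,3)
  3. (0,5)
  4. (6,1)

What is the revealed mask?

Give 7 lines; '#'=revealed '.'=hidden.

Answer: ######.
######.
.#####.
.......
.......
.......
.#.#...

Derivation:
Click 1 (0,0) count=0: revealed 17 new [(0,0) (0,1) (0,2) (0,3) (0,4) (0,5) (1,0) (1,1) (1,2) (1,3) (1,4) (1,5) (2,1) (2,2) (2,3) (2,4) (2,5)] -> total=17
Click 2 (6,3) count=2: revealed 1 new [(6,3)] -> total=18
Click 3 (0,5) count=1: revealed 0 new [(none)] -> total=18
Click 4 (6,1) count=2: revealed 1 new [(6,1)] -> total=19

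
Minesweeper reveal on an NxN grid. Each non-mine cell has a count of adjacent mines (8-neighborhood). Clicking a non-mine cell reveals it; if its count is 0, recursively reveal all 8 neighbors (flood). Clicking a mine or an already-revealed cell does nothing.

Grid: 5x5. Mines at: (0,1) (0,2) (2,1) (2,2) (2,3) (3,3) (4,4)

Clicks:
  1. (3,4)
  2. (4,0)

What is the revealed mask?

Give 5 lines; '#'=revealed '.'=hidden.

Click 1 (3,4) count=3: revealed 1 new [(3,4)] -> total=1
Click 2 (4,0) count=0: revealed 6 new [(3,0) (3,1) (3,2) (4,0) (4,1) (4,2)] -> total=7

Answer: .....
.....
.....
###.#
###..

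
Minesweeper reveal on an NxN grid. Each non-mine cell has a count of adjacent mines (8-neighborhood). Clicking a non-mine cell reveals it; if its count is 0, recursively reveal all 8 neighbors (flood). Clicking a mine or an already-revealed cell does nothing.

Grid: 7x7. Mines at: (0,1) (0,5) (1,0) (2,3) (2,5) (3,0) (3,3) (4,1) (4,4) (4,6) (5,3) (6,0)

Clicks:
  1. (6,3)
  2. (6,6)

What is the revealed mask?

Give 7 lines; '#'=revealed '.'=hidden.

Click 1 (6,3) count=1: revealed 1 new [(6,3)] -> total=1
Click 2 (6,6) count=0: revealed 6 new [(5,4) (5,5) (5,6) (6,4) (6,5) (6,6)] -> total=7

Answer: .......
.......
.......
.......
.......
....###
...####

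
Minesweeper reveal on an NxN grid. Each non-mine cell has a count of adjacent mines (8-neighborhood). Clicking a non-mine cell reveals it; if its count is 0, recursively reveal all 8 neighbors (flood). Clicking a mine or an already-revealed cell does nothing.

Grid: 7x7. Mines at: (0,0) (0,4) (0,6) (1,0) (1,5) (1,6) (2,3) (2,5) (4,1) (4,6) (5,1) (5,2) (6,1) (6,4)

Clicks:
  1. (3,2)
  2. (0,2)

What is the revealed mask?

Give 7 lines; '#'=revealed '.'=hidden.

Click 1 (3,2) count=2: revealed 1 new [(3,2)] -> total=1
Click 2 (0,2) count=0: revealed 6 new [(0,1) (0,2) (0,3) (1,1) (1,2) (1,3)] -> total=7

Answer: .###...
.###...
.......
..#....
.......
.......
.......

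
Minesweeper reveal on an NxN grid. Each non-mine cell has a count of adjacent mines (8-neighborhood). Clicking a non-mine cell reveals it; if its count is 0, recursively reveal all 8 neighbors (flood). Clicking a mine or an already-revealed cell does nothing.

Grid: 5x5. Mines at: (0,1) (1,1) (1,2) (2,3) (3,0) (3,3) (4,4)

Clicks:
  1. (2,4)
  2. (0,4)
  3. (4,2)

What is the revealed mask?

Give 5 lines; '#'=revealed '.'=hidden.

Answer: ...##
...##
....#
.....
..#..

Derivation:
Click 1 (2,4) count=2: revealed 1 new [(2,4)] -> total=1
Click 2 (0,4) count=0: revealed 4 new [(0,3) (0,4) (1,3) (1,4)] -> total=5
Click 3 (4,2) count=1: revealed 1 new [(4,2)] -> total=6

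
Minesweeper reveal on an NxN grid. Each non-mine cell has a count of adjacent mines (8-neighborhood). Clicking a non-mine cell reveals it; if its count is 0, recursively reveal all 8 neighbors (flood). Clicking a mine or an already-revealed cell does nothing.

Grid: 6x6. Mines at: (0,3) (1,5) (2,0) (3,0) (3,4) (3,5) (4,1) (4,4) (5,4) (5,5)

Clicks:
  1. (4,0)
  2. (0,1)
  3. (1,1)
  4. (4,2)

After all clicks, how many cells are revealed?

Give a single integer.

Answer: 8

Derivation:
Click 1 (4,0) count=2: revealed 1 new [(4,0)] -> total=1
Click 2 (0,1) count=0: revealed 6 new [(0,0) (0,1) (0,2) (1,0) (1,1) (1,2)] -> total=7
Click 3 (1,1) count=1: revealed 0 new [(none)] -> total=7
Click 4 (4,2) count=1: revealed 1 new [(4,2)] -> total=8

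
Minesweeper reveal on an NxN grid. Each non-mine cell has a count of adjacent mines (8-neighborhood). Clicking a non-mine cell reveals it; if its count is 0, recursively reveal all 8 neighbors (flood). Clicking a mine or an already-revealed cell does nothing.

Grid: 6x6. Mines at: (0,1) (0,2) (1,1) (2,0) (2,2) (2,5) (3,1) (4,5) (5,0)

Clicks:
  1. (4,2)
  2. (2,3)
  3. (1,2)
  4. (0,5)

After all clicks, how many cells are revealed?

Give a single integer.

Answer: 9

Derivation:
Click 1 (4,2) count=1: revealed 1 new [(4,2)] -> total=1
Click 2 (2,3) count=1: revealed 1 new [(2,3)] -> total=2
Click 3 (1,2) count=4: revealed 1 new [(1,2)] -> total=3
Click 4 (0,5) count=0: revealed 6 new [(0,3) (0,4) (0,5) (1,3) (1,4) (1,5)] -> total=9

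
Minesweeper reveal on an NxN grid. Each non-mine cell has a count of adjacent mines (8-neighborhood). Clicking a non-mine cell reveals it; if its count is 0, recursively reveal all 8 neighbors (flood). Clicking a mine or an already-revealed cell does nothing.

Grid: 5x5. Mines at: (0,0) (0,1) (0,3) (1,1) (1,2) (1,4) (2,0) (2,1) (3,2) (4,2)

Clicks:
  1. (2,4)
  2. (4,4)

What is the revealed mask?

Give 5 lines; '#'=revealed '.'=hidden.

Click 1 (2,4) count=1: revealed 1 new [(2,4)] -> total=1
Click 2 (4,4) count=0: revealed 5 new [(2,3) (3,3) (3,4) (4,3) (4,4)] -> total=6

Answer: .....
.....
...##
...##
...##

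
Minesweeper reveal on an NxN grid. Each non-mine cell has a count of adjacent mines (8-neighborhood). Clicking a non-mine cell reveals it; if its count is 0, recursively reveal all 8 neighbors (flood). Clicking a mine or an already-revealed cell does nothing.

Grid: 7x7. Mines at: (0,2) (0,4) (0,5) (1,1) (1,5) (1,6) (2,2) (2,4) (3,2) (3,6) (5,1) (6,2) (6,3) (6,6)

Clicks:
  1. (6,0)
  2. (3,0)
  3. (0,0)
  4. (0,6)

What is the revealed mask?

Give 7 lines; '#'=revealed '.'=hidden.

Click 1 (6,0) count=1: revealed 1 new [(6,0)] -> total=1
Click 2 (3,0) count=0: revealed 6 new [(2,0) (2,1) (3,0) (3,1) (4,0) (4,1)] -> total=7
Click 3 (0,0) count=1: revealed 1 new [(0,0)] -> total=8
Click 4 (0,6) count=3: revealed 1 new [(0,6)] -> total=9

Answer: #.....#
.......
##.....
##.....
##.....
.......
#......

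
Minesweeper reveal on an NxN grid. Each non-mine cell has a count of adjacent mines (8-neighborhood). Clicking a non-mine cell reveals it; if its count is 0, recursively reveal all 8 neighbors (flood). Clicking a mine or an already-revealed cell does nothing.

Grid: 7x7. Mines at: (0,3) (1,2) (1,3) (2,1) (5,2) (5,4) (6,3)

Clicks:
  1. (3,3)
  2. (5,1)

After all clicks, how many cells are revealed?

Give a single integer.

Click 1 (3,3) count=0: revealed 25 new [(0,4) (0,5) (0,6) (1,4) (1,5) (1,6) (2,2) (2,3) (2,4) (2,5) (2,6) (3,2) (3,3) (3,4) (3,5) (3,6) (4,2) (4,3) (4,4) (4,5) (4,6) (5,5) (5,6) (6,5) (6,6)] -> total=25
Click 2 (5,1) count=1: revealed 1 new [(5,1)] -> total=26

Answer: 26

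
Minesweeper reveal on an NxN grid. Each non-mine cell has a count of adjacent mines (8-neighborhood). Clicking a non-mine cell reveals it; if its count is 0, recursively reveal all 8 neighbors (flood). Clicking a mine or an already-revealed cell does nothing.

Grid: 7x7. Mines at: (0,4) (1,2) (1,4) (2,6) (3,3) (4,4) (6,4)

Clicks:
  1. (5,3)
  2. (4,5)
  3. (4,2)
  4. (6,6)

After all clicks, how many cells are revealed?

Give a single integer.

Click 1 (5,3) count=2: revealed 1 new [(5,3)] -> total=1
Click 2 (4,5) count=1: revealed 1 new [(4,5)] -> total=2
Click 3 (4,2) count=1: revealed 1 new [(4,2)] -> total=3
Click 4 (6,6) count=0: revealed 7 new [(3,5) (3,6) (4,6) (5,5) (5,6) (6,5) (6,6)] -> total=10

Answer: 10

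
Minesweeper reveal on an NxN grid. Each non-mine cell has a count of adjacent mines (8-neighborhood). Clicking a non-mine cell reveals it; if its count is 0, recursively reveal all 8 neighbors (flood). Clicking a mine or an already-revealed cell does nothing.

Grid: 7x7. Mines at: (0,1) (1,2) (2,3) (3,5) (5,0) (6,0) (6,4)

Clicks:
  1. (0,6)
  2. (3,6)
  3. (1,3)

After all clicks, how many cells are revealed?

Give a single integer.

Click 1 (0,6) count=0: revealed 11 new [(0,3) (0,4) (0,5) (0,6) (1,3) (1,4) (1,5) (1,6) (2,4) (2,5) (2,6)] -> total=11
Click 2 (3,6) count=1: revealed 1 new [(3,6)] -> total=12
Click 3 (1,3) count=2: revealed 0 new [(none)] -> total=12

Answer: 12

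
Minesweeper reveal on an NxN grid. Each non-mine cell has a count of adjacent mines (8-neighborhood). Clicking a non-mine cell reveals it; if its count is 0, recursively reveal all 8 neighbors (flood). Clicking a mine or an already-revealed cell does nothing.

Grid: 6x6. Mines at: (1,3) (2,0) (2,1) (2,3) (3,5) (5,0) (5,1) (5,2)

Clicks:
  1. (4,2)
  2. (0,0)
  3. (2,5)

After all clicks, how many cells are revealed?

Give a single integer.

Click 1 (4,2) count=2: revealed 1 new [(4,2)] -> total=1
Click 2 (0,0) count=0: revealed 6 new [(0,0) (0,1) (0,2) (1,0) (1,1) (1,2)] -> total=7
Click 3 (2,5) count=1: revealed 1 new [(2,5)] -> total=8

Answer: 8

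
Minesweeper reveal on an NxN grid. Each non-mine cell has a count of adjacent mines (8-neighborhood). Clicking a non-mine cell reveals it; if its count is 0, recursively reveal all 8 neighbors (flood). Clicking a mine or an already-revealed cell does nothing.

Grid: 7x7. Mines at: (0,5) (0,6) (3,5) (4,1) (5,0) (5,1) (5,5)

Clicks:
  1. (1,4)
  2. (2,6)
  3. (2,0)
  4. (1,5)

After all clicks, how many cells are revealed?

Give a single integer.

Answer: 31

Derivation:
Click 1 (1,4) count=1: revealed 1 new [(1,4)] -> total=1
Click 2 (2,6) count=1: revealed 1 new [(2,6)] -> total=2
Click 3 (2,0) count=0: revealed 28 new [(0,0) (0,1) (0,2) (0,3) (0,4) (1,0) (1,1) (1,2) (1,3) (2,0) (2,1) (2,2) (2,3) (2,4) (3,0) (3,1) (3,2) (3,3) (3,4) (4,2) (4,3) (4,4) (5,2) (5,3) (5,4) (6,2) (6,3) (6,4)] -> total=30
Click 4 (1,5) count=2: revealed 1 new [(1,5)] -> total=31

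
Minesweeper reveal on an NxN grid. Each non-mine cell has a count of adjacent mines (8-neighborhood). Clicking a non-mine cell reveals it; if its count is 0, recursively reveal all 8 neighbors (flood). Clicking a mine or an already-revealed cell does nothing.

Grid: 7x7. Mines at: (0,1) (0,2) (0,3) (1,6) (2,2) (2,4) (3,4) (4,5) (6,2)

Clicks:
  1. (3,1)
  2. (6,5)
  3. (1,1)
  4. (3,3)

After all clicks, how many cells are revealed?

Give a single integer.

Answer: 11

Derivation:
Click 1 (3,1) count=1: revealed 1 new [(3,1)] -> total=1
Click 2 (6,5) count=0: revealed 8 new [(5,3) (5,4) (5,5) (5,6) (6,3) (6,4) (6,5) (6,6)] -> total=9
Click 3 (1,1) count=3: revealed 1 new [(1,1)] -> total=10
Click 4 (3,3) count=3: revealed 1 new [(3,3)] -> total=11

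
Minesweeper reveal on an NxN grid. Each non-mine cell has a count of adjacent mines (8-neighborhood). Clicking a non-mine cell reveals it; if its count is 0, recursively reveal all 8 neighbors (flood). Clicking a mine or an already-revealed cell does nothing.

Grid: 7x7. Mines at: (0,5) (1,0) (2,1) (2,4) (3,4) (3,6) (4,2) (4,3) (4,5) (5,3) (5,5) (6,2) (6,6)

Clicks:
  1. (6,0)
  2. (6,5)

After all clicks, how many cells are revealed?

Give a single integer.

Answer: 9

Derivation:
Click 1 (6,0) count=0: revealed 8 new [(3,0) (3,1) (4,0) (4,1) (5,0) (5,1) (6,0) (6,1)] -> total=8
Click 2 (6,5) count=2: revealed 1 new [(6,5)] -> total=9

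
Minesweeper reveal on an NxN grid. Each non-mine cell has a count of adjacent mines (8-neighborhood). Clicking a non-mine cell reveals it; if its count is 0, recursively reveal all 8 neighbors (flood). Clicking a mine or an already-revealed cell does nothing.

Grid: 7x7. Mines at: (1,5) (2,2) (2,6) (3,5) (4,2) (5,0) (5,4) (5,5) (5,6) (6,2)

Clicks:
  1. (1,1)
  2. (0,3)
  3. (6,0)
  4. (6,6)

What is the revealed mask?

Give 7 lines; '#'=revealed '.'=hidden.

Click 1 (1,1) count=1: revealed 1 new [(1,1)] -> total=1
Click 2 (0,3) count=0: revealed 15 new [(0,0) (0,1) (0,2) (0,3) (0,4) (1,0) (1,2) (1,3) (1,4) (2,0) (2,1) (3,0) (3,1) (4,0) (4,1)] -> total=16
Click 3 (6,0) count=1: revealed 1 new [(6,0)] -> total=17
Click 4 (6,6) count=2: revealed 1 new [(6,6)] -> total=18

Answer: #####..
#####..
##.....
##.....
##.....
.......
#.....#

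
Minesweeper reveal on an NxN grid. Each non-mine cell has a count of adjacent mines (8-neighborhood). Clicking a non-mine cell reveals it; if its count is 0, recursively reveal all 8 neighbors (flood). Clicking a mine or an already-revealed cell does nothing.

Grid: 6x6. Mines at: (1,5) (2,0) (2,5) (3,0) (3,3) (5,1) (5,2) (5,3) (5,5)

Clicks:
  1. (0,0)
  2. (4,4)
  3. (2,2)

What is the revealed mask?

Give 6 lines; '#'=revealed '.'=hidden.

Answer: #####.
#####.
.####.
......
....#.
......

Derivation:
Click 1 (0,0) count=0: revealed 14 new [(0,0) (0,1) (0,2) (0,3) (0,4) (1,0) (1,1) (1,2) (1,3) (1,4) (2,1) (2,2) (2,3) (2,4)] -> total=14
Click 2 (4,4) count=3: revealed 1 new [(4,4)] -> total=15
Click 3 (2,2) count=1: revealed 0 new [(none)] -> total=15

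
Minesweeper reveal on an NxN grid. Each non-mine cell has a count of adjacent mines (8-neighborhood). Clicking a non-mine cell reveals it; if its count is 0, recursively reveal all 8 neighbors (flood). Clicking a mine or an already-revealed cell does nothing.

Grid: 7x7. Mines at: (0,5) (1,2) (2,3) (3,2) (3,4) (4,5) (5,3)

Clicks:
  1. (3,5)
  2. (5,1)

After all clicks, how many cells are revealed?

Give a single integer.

Answer: 18

Derivation:
Click 1 (3,5) count=2: revealed 1 new [(3,5)] -> total=1
Click 2 (5,1) count=0: revealed 17 new [(0,0) (0,1) (1,0) (1,1) (2,0) (2,1) (3,0) (3,1) (4,0) (4,1) (4,2) (5,0) (5,1) (5,2) (6,0) (6,1) (6,2)] -> total=18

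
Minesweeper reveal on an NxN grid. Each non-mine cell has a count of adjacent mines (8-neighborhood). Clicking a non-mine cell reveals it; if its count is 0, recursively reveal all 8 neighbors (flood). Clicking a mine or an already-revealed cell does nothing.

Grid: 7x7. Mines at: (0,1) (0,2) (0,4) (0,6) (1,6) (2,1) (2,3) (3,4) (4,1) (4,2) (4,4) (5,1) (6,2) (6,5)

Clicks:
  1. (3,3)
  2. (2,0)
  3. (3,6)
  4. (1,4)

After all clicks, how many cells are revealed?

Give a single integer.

Click 1 (3,3) count=4: revealed 1 new [(3,3)] -> total=1
Click 2 (2,0) count=1: revealed 1 new [(2,0)] -> total=2
Click 3 (3,6) count=0: revealed 8 new [(2,5) (2,6) (3,5) (3,6) (4,5) (4,6) (5,5) (5,6)] -> total=10
Click 4 (1,4) count=2: revealed 1 new [(1,4)] -> total=11

Answer: 11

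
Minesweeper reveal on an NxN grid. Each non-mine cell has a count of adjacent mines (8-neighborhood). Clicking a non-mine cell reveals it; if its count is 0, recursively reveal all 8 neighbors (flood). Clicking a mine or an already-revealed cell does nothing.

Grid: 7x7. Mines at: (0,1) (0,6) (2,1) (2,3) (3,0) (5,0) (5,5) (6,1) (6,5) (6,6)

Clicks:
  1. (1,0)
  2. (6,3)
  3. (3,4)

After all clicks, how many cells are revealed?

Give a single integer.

Click 1 (1,0) count=2: revealed 1 new [(1,0)] -> total=1
Click 2 (6,3) count=0: revealed 15 new [(3,1) (3,2) (3,3) (3,4) (4,1) (4,2) (4,3) (4,4) (5,1) (5,2) (5,3) (5,4) (6,2) (6,3) (6,4)] -> total=16
Click 3 (3,4) count=1: revealed 0 new [(none)] -> total=16

Answer: 16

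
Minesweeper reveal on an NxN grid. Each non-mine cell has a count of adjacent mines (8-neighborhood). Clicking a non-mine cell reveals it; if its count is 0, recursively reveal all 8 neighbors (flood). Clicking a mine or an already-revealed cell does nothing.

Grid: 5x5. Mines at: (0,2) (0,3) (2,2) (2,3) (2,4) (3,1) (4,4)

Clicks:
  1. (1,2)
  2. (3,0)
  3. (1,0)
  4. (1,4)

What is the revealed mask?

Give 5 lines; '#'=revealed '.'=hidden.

Answer: ##...
###.#
##...
#....
.....

Derivation:
Click 1 (1,2) count=4: revealed 1 new [(1,2)] -> total=1
Click 2 (3,0) count=1: revealed 1 new [(3,0)] -> total=2
Click 3 (1,0) count=0: revealed 6 new [(0,0) (0,1) (1,0) (1,1) (2,0) (2,1)] -> total=8
Click 4 (1,4) count=3: revealed 1 new [(1,4)] -> total=9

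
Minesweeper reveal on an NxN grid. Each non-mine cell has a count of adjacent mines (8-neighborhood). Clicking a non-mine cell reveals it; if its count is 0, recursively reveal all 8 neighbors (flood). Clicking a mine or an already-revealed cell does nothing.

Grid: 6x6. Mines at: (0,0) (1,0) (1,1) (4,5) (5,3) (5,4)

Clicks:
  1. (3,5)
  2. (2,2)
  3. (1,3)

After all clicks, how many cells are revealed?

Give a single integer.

Click 1 (3,5) count=1: revealed 1 new [(3,5)] -> total=1
Click 2 (2,2) count=1: revealed 1 new [(2,2)] -> total=2
Click 3 (1,3) count=0: revealed 26 new [(0,2) (0,3) (0,4) (0,5) (1,2) (1,3) (1,4) (1,5) (2,0) (2,1) (2,3) (2,4) (2,5) (3,0) (3,1) (3,2) (3,3) (3,4) (4,0) (4,1) (4,2) (4,3) (4,4) (5,0) (5,1) (5,2)] -> total=28

Answer: 28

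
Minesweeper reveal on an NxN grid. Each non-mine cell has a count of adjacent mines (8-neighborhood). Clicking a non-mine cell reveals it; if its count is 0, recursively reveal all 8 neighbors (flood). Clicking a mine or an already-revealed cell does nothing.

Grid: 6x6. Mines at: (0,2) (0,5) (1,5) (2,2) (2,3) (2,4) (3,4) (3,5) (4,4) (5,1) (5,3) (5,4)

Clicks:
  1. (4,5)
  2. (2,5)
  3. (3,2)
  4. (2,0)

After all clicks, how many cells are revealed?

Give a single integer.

Answer: 13

Derivation:
Click 1 (4,5) count=4: revealed 1 new [(4,5)] -> total=1
Click 2 (2,5) count=4: revealed 1 new [(2,5)] -> total=2
Click 3 (3,2) count=2: revealed 1 new [(3,2)] -> total=3
Click 4 (2,0) count=0: revealed 10 new [(0,0) (0,1) (1,0) (1,1) (2,0) (2,1) (3,0) (3,1) (4,0) (4,1)] -> total=13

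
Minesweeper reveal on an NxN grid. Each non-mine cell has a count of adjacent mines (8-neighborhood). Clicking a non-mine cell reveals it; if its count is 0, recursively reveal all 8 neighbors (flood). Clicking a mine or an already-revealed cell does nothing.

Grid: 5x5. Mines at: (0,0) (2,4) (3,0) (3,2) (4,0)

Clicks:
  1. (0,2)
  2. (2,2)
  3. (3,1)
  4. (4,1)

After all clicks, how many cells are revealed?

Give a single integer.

Answer: 13

Derivation:
Click 1 (0,2) count=0: revealed 11 new [(0,1) (0,2) (0,3) (0,4) (1,1) (1,2) (1,3) (1,4) (2,1) (2,2) (2,3)] -> total=11
Click 2 (2,2) count=1: revealed 0 new [(none)] -> total=11
Click 3 (3,1) count=3: revealed 1 new [(3,1)] -> total=12
Click 4 (4,1) count=3: revealed 1 new [(4,1)] -> total=13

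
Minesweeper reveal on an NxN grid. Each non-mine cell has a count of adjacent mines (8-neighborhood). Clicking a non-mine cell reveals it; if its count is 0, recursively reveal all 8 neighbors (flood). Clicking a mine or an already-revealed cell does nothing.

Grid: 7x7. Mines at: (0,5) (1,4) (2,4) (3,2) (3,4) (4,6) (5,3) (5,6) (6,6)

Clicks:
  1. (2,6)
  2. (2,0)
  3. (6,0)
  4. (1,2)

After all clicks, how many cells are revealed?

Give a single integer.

Click 1 (2,6) count=0: revealed 6 new [(1,5) (1,6) (2,5) (2,6) (3,5) (3,6)] -> total=6
Click 2 (2,0) count=0: revealed 23 new [(0,0) (0,1) (0,2) (0,3) (1,0) (1,1) (1,2) (1,3) (2,0) (2,1) (2,2) (2,3) (3,0) (3,1) (4,0) (4,1) (4,2) (5,0) (5,1) (5,2) (6,0) (6,1) (6,2)] -> total=29
Click 3 (6,0) count=0: revealed 0 new [(none)] -> total=29
Click 4 (1,2) count=0: revealed 0 new [(none)] -> total=29

Answer: 29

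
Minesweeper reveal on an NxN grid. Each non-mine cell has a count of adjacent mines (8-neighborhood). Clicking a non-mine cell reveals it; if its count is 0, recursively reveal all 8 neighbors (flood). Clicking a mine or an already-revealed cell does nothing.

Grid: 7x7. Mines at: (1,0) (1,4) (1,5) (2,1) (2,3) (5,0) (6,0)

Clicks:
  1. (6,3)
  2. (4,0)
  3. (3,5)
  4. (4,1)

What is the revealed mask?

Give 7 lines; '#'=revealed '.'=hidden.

Click 1 (6,3) count=0: revealed 27 new [(2,4) (2,5) (2,6) (3,1) (3,2) (3,3) (3,4) (3,5) (3,6) (4,1) (4,2) (4,3) (4,4) (4,5) (4,6) (5,1) (5,2) (5,3) (5,4) (5,5) (5,6) (6,1) (6,2) (6,3) (6,4) (6,5) (6,6)] -> total=27
Click 2 (4,0) count=1: revealed 1 new [(4,0)] -> total=28
Click 3 (3,5) count=0: revealed 0 new [(none)] -> total=28
Click 4 (4,1) count=1: revealed 0 new [(none)] -> total=28

Answer: .......
.......
....###
.######
#######
.######
.######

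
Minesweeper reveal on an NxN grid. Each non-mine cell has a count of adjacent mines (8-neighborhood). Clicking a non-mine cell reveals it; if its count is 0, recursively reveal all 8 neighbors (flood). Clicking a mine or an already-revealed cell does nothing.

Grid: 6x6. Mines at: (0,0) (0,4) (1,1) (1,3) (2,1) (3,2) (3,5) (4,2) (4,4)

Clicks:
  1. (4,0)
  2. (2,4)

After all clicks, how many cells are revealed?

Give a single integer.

Answer: 7

Derivation:
Click 1 (4,0) count=0: revealed 6 new [(3,0) (3,1) (4,0) (4,1) (5,0) (5,1)] -> total=6
Click 2 (2,4) count=2: revealed 1 new [(2,4)] -> total=7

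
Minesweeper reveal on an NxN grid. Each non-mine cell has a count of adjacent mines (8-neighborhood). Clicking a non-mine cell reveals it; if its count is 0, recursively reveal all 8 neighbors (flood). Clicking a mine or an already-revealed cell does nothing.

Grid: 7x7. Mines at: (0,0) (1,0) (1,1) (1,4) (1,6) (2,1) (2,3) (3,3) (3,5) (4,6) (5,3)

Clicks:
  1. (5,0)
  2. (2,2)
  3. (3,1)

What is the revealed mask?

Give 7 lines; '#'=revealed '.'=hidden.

Click 1 (5,0) count=0: revealed 12 new [(3,0) (3,1) (3,2) (4,0) (4,1) (4,2) (5,0) (5,1) (5,2) (6,0) (6,1) (6,2)] -> total=12
Click 2 (2,2) count=4: revealed 1 new [(2,2)] -> total=13
Click 3 (3,1) count=1: revealed 0 new [(none)] -> total=13

Answer: .......
.......
..#....
###....
###....
###....
###....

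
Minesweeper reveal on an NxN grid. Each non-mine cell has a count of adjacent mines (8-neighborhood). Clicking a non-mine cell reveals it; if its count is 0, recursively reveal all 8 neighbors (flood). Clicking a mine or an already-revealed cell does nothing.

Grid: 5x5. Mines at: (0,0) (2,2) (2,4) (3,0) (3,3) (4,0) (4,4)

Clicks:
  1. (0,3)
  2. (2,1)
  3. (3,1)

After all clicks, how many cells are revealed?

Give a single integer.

Click 1 (0,3) count=0: revealed 8 new [(0,1) (0,2) (0,3) (0,4) (1,1) (1,2) (1,3) (1,4)] -> total=8
Click 2 (2,1) count=2: revealed 1 new [(2,1)] -> total=9
Click 3 (3,1) count=3: revealed 1 new [(3,1)] -> total=10

Answer: 10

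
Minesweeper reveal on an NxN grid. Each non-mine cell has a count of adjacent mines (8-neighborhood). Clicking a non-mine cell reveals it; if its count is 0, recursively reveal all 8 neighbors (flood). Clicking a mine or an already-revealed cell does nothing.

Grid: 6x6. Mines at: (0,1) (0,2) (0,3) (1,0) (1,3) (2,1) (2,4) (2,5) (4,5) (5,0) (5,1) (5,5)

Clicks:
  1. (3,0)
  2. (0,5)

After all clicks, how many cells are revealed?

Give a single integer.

Click 1 (3,0) count=1: revealed 1 new [(3,0)] -> total=1
Click 2 (0,5) count=0: revealed 4 new [(0,4) (0,5) (1,4) (1,5)] -> total=5

Answer: 5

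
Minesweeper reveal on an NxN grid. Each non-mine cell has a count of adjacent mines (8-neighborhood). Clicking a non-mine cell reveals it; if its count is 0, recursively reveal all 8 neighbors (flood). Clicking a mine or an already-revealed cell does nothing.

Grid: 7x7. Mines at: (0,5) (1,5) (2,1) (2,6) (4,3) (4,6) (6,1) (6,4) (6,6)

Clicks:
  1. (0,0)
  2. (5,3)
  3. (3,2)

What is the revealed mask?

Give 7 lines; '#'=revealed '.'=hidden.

Click 1 (0,0) count=0: revealed 16 new [(0,0) (0,1) (0,2) (0,3) (0,4) (1,0) (1,1) (1,2) (1,3) (1,4) (2,2) (2,3) (2,4) (3,2) (3,3) (3,4)] -> total=16
Click 2 (5,3) count=2: revealed 1 new [(5,3)] -> total=17
Click 3 (3,2) count=2: revealed 0 new [(none)] -> total=17

Answer: #####..
#####..
..###..
..###..
.......
...#...
.......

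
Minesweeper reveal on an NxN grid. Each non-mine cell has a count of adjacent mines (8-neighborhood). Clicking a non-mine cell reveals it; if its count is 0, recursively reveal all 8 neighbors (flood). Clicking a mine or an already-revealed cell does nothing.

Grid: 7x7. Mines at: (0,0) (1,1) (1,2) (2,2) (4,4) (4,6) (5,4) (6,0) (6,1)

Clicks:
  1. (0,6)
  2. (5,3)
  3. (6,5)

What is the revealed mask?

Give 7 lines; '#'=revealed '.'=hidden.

Answer: ...####
...####
...####
...####
.......
...#...
.....#.

Derivation:
Click 1 (0,6) count=0: revealed 16 new [(0,3) (0,4) (0,5) (0,6) (1,3) (1,4) (1,5) (1,6) (2,3) (2,4) (2,5) (2,6) (3,3) (3,4) (3,5) (3,6)] -> total=16
Click 2 (5,3) count=2: revealed 1 new [(5,3)] -> total=17
Click 3 (6,5) count=1: revealed 1 new [(6,5)] -> total=18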